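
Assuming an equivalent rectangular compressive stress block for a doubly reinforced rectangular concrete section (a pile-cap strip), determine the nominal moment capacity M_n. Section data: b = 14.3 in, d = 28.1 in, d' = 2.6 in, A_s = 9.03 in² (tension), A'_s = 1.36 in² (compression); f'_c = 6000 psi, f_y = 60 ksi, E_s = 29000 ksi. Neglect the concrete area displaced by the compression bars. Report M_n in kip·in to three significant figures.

M_n ≈ 13600 kip·in

Assume both steels yield.
a = (A_s − A'_s) f_y/(0.85 f'_c b) = (9.03 − 1.36) × 60/(0.85 × 6 × 14.3) = 6.310 in.
c = a/β₁ = 6.310/0.75 = 8.413 in; ε'_s = 0.003(c − d')/c = 0.0021 ≥ ε_y = 0.0021, so the compression steel yields.
M_n = (A_s − A'_s) f_y (d − a/2) + A'_s f_y (d − d') = 460.2 × (28.1 − 3.155) + 81.6 × (28.1 − 2.6) = 11479.7 + 2080.8 = 13560.5 kip·in.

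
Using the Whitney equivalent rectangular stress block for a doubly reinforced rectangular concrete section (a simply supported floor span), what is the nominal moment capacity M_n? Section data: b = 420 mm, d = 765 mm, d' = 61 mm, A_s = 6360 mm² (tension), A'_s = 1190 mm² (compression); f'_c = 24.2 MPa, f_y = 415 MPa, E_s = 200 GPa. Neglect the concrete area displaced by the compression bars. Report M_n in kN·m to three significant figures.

Assume both tension and compression steel yield.
Net tension couple steel: A_s − A'_s = 5170 mm².
a = (A_s − A'_s) f_y / (0.85 f'_c b) = 2145550/(0.85 × 24.2 × 420) = 248.34 mm.
c = a/β₁ = 248.34/0.85 = 292.16 mm; ε'_s = 0.003(c − d')/c = 0.0024 ≥ f_y/E_s = 0.0021, so compression steel does yield.
M_n = (A_s − A'_s) f_y (d − a/2) + A'_s f_y (d − d') = [2145550 × (765 − 124.17) + 493850 × (765 − 61)] × 10⁻⁶ = 1374.93 + 347.67 = 1722.60 kN·m.

M_n ≈ 1720 kN·m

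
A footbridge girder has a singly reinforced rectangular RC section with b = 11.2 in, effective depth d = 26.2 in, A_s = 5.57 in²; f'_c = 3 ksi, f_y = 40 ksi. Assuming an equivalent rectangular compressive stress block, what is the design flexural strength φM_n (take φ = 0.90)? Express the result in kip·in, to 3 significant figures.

T = A_s f_y = 5.57 × 40 = 222.8 kips.
a = T/(0.85 f'_c b) = 222.8/(0.85 × 3 × 11.2) = 7.801 in.
M_n = T(d − a/2) = 222.8 × (26.2 − 3.9005) = 4968.3 kip·in.
φM_n = 0.90 × 4968.3 = 4471.5 kip·in.

φM_n ≈ 4470 kip·in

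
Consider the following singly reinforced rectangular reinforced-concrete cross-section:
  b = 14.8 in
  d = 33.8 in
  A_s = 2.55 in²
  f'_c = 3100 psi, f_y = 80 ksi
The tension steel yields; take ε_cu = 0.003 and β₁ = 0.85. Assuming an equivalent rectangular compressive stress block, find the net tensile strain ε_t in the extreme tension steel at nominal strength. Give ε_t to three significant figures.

a = A_s f_y/(0.85 f'_c b) = 5.231 in.
β₁ = 0.85, so c = a/β₁ = 5.231/0.85 = 6.154 in.
From the linear strain diagram with ε_cu = 0.003: ε_t = 0.003 (d − c)/c = 0.003 × (33.8 − 6.154)/6.154 = 0.0135.
Since ε_t ≥ 0.005, the section is tension-controlled.

ε_t ≈ 0.0135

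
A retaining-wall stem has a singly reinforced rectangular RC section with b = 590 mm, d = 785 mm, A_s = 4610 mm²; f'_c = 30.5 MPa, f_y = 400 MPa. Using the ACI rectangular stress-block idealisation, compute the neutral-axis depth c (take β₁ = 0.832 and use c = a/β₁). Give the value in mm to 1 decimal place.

c ≈ 144.9 mm

T = A_s f_y = 4610 × 400 = 1844000 N = 1844 kN.
Setting C = 0.85 f'_c a b equal to T: a = 1844000/(0.85 × 30.5 × 590) = 120.556 mm.
With β₁ = 0.832, c = a/β₁ = 120.556/0.832 = 144.9 mm.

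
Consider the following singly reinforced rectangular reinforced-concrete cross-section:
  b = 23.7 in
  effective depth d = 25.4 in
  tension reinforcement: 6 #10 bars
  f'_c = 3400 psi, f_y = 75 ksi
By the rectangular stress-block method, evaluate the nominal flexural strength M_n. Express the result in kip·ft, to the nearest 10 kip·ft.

A_s = 6 × 1.27 = 7.62 in².
T = A_s f_y = 7.62 × 75 = 571.5 kips.
a = T/(0.85 f'_c b) = 571.5/(0.85 × 3.4 × 23.7) = 8.344 in.
M_n = T(d − a/2) = 571.5 × (25.4 − 4.172) = 12131.8 kip·in = 12131.8/12 = 1010.98 kip·ft.

M_n ≈ 1010 kip·ft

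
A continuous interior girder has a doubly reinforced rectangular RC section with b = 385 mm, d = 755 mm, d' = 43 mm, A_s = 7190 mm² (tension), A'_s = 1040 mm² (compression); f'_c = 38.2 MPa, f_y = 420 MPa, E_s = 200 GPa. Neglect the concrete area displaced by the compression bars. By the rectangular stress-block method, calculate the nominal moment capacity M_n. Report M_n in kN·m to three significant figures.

M_n ≈ 1990 kN·m

Assume both tension and compression steel yield.
Net tension couple steel: A_s − A'_s = 6150 mm².
a = (A_s − A'_s) f_y / (0.85 f'_c b) = 2583000/(0.85 × 38.2 × 385) = 206.62 mm.
c = a/β₁ = 206.62/0.777 = 265.92 mm; ε'_s = 0.003(c − d')/c = 0.0025 ≥ f_y/E_s = 0.0021, so compression steel does yield.
M_n = (A_s − A'_s) f_y (d − a/2) + A'_s f_y (d − d') = [2583000 × (755 − 103.31) + 436800 × (755 − 43)] × 10⁻⁶ = 1683.32 + 311.00 = 1994.32 kN·m.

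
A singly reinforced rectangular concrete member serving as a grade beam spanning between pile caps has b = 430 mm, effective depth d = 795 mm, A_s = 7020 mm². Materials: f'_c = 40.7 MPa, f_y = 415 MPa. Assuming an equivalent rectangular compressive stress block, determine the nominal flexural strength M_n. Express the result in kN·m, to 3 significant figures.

M_n ≈ 2030 kN·m

T = A_s f_y = 7020 × 415 = 2913300 N = 2913.3 kN.
From C = T: a = T/(0.85 f'_c b) = 2913300/(0.85 × 40.7 × 430) = 195.84 mm.
M_n = T(d − a/2) = 2913.3 kN × (795 − 97.92) mm = 2030.80 kN·m.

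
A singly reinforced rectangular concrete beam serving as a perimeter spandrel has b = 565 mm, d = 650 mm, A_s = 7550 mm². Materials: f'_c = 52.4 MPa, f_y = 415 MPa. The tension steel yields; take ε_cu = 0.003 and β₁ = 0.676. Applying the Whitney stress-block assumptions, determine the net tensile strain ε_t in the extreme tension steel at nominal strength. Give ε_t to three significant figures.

ε_t ≈ 0.00759

a = A_s f_y/(0.85 f'_c b) = 124.51 mm.
β₁ = 0.676, so c = a/β₁ = 124.51/0.676 = 184.19 mm.
From the linear strain diagram with ε_cu = 0.003: ε_t = 0.003 (d − c)/c = 0.003 × (650 − 184.19)/184.19 = 0.00759.
Since ε_t ≥ 0.005, the section is tension-controlled.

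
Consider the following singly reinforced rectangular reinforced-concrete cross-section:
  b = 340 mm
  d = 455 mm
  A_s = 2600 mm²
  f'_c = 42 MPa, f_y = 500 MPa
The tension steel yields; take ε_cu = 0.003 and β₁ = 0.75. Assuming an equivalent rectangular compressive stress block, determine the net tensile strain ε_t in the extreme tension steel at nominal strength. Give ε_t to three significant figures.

a = A_s f_y/(0.85 f'_c b) = 107.10 mm.
β₁ = 0.75, so c = a/β₁ = 107.10/0.75 = 142.80 mm.
From the linear strain diagram with ε_cu = 0.003: ε_t = 0.003 (d − c)/c = 0.003 × (455 − 142.80)/142.80 = 0.00656.
Since ε_t ≥ 0.005, the section is tension-controlled.

ε_t ≈ 0.00656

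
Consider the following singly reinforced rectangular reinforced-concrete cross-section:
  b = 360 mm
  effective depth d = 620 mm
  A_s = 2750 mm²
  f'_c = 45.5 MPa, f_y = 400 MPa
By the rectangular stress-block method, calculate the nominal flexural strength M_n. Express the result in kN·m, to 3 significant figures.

M_n ≈ 639 kN·m

T = A_s f_y = 2750 × 400 = 1100000 N = 1100 kN.
From C = T: a = T/(0.85 f'_c b) = 1100000/(0.85 × 45.5 × 360) = 79.01 mm.
M_n = T(d − a/2) = 1100 kN × (620 − 39.505) mm = 638.54 kN·m.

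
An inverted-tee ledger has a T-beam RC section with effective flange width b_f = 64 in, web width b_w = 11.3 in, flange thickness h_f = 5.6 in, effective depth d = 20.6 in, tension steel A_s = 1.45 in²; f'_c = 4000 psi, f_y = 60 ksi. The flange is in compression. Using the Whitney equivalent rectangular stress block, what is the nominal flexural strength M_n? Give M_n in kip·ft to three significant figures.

Tension: T = A_s f_y = 1.45 × 60 = 87 kips.
Try a within the flange: a = T/(0.85 f'_c b_f) = 87/(0.85 × 4 × 64) = 0.400 in.
Since a = 0.400 ≤ h_f = 5.6 in, the stress block lies entirely in the flange; analyse as a rectangular beam of width b_f.
M_n = T(d − a/2) = 87 × (20.6 − 0.2) = 1774.8 kip·in.
M_n = 1774.8/12 = 147.90 kip·ft.

M_n ≈ 148 kip·ft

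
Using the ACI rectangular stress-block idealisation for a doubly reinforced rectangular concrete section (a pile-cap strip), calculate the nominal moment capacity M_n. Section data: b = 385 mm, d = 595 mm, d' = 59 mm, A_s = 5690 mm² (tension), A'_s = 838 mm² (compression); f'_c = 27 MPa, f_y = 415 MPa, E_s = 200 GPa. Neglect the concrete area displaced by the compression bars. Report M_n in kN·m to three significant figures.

M_n ≈ 1160 kN·m

Assume both tension and compression steel yield.
Net tension couple steel: A_s − A'_s = 4852 mm².
a = (A_s − A'_s) f_y / (0.85 f'_c b) = 2013580/(0.85 × 27 × 385) = 227.89 mm.
c = a/β₁ = 227.89/0.85 = 268.11 mm; ε'_s = 0.003(c − d')/c = 0.0023 ≥ f_y/E_s = 0.0021, so compression steel does yield.
M_n = (A_s − A'_s) f_y (d − a/2) + A'_s f_y (d − d') = [2013580 × (595 − 113.945) + 347770 × (595 − 59)] × 10⁻⁶ = 968.64 + 186.40 = 1155.04 kN·m.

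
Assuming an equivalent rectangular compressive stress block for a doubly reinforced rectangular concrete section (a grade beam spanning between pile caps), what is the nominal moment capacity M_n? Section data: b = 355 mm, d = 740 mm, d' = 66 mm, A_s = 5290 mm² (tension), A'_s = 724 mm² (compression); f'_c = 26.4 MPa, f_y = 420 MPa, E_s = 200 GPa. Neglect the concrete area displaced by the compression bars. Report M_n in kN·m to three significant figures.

M_n ≈ 1390 kN·m

Assume both tension and compression steel yield.
Net tension couple steel: A_s − A'_s = 4566 mm².
a = (A_s − A'_s) f_y / (0.85 f'_c b) = 1917720/(0.85 × 26.4 × 355) = 240.73 mm.
c = a/β₁ = 240.73/0.85 = 283.21 mm; ε'_s = 0.003(c − d')/c = 0.0023 ≥ f_y/E_s = 0.0021, so compression steel does yield.
M_n = (A_s − A'_s) f_y (d − a/2) + A'_s f_y (d − d') = [1917720 × (740 − 120.365) + 304080 × (740 − 66)] × 10⁻⁶ = 1188.29 + 204.95 = 1393.24 kN·m.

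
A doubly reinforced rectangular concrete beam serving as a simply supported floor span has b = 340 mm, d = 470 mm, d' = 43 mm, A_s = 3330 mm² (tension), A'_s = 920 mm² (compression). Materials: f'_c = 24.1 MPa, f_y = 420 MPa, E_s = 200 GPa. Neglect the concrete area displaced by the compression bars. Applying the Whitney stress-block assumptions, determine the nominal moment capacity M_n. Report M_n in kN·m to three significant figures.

Assume both tension and compression steel yield.
Net tension couple steel: A_s − A'_s = 2410 mm².
a = (A_s − A'_s) f_y / (0.85 f'_c b) = 1012200/(0.85 × 24.1 × 340) = 145.33 mm.
c = a/β₁ = 145.33/0.85 = 170.98 mm; ε'_s = 0.003(c − d')/c = 0.0022 ≥ f_y/E_s = 0.0021, so compression steel does yield.
M_n = (A_s − A'_s) f_y (d − a/2) + A'_s f_y (d − d') = [1012200 × (470 − 72.665) + 386400 × (470 − 43)] × 10⁻⁶ = 402.18 + 164.99 = 567.17 kN·m.

M_n ≈ 567 kN·m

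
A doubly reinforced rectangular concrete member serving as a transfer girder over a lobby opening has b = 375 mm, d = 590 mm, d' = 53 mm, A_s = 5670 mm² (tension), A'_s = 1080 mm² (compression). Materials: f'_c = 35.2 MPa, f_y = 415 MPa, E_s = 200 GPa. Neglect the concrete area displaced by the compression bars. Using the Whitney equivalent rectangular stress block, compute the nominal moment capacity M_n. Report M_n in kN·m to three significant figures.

Assume both tension and compression steel yield.
Net tension couple steel: A_s − A'_s = 4590 mm².
a = (A_s − A'_s) f_y / (0.85 f'_c b) = 1904850/(0.85 × 35.2 × 375) = 169.77 mm.
c = a/β₁ = 169.77/0.799 = 212.48 mm; ε'_s = 0.003(c − d')/c = 0.0023 ≥ f_y/E_s = 0.0021, so compression steel does yield.
M_n = (A_s − A'_s) f_y (d − a/2) + A'_s f_y (d − d') = [1904850 × (590 − 84.885) + 448200 × (590 − 53)] × 10⁻⁶ = 962.17 + 240.68 = 1202.85 kN·m.

M_n ≈ 1200 kN·m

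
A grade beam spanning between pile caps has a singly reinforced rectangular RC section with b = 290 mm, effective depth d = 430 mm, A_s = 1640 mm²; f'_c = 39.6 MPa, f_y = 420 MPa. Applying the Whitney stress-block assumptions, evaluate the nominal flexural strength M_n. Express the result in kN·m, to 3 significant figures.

T = A_s f_y = 1640 × 420 = 688800 N = 688.8 kN.
From C = T: a = T/(0.85 f'_c b) = 688800/(0.85 × 39.6 × 290) = 70.56 mm.
M_n = T(d − a/2) = 688.8 kN × (430 − 35.28) mm = 271.88 kN·m.

M_n ≈ 272 kN·m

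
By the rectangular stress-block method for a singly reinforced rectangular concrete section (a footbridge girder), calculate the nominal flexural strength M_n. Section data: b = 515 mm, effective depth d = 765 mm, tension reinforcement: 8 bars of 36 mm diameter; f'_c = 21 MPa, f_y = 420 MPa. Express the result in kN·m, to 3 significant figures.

A_s = 8 × 1018 = 8144 mm².
T = A_s f_y = 8144 × 420 = 3420480 N = 3420.48 kN.
From C = T: a = T/(0.85 f'_c b) = 3420480/(0.85 × 21 × 515) = 372.08 mm.
M_n = T(d − a/2) = 3420.48 kN × (765 − 186.04) mm = 1980.32 kN·m.

M_n ≈ 1980 kN·m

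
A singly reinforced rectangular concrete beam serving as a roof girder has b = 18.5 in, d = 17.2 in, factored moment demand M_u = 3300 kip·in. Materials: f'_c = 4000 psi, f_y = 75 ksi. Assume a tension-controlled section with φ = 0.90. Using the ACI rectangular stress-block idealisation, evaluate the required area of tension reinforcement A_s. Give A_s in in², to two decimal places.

M_n = M_u/φ = 3300/0.90 = 3666.67 kip·in.
From M_n = 0.85 f'_c a b (d − a/2):
a = d − √(d² − 2M_n/(0.85 f'_c b)) = 17.2 − √(17.2² − 2 × 3666.67/(0.85 × 4 × 18.5)) = 3.811 in.
A_s = 0.85 f'_c a b / f_y = 0.85 × 4 × 3.811 × 18.5 / 75 = 3.196 in².

A_s ≈ 3.20 in²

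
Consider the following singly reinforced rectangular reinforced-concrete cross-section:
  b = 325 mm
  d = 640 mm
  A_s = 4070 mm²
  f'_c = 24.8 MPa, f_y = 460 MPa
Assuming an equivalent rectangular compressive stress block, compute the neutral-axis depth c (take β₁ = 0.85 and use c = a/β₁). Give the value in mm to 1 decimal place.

T = A_s f_y = 4070 × 460 = 1872200 N = 1872.2 kN.
Setting C = 0.85 f'_c a b equal to T: a = 1872200/(0.85 × 24.8 × 325) = 273.274 mm.
With β₁ = 0.85, c = a/β₁ = 273.274/0.85 = 321.5 mm.

c ≈ 321.5 mm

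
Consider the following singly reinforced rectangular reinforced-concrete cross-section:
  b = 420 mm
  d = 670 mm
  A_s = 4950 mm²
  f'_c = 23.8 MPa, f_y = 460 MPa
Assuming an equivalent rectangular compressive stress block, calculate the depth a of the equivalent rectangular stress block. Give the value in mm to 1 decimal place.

T = A_s f_y = 4950 × 460 = 2277000 N = 2277 kN.
Setting C = 0.85 f'_c a b equal to T: a = 2277000/(0.85 × 23.8 × 420) = 268.0 mm.

a ≈ 268.0 mm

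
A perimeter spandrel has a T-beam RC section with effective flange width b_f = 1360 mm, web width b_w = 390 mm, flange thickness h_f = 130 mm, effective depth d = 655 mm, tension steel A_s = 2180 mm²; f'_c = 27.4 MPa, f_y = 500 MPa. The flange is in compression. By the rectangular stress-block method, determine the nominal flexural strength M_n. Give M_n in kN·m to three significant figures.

Tension: T = A_s f_y = 2180 × 500 = 1090000 N.
Try a within the flange: a = T/(0.85 f'_c b_f) = 1090000/(0.85 × 27.4 × 1360) = 34.41 mm.
Since a = 34.41 ≤ h_f = 130 mm, the stress block lies entirely in the flange; analyse as a rectangular beam of width b_f.
M_n = T(d − a/2) = 1090000 × (655 − 17.205) = 695.20 × 10⁶ N·mm.
M_n = 695.20 kN·m.

M_n ≈ 695 kN·m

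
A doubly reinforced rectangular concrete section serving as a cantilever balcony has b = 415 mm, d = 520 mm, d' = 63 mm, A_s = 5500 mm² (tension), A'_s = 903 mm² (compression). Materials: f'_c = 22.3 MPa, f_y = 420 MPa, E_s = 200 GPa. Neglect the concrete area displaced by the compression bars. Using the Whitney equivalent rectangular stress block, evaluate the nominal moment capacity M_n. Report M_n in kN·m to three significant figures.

M_n ≈ 940 kN·m

Assume both tension and compression steel yield.
Net tension couple steel: A_s − A'_s = 4597 mm².
a = (A_s − A'_s) f_y / (0.85 f'_c b) = 1930740/(0.85 × 22.3 × 415) = 245.44 mm.
c = a/β₁ = 245.44/0.85 = 288.75 mm; ε'_s = 0.003(c − d')/c = 0.0023 ≥ f_y/E_s = 0.0021, so compression steel does yield.
M_n = (A_s − A'_s) f_y (d − a/2) + A'_s f_y (d − d') = [1930740 × (520 − 122.72) + 379260 × (520 − 63)] × 10⁻⁶ = 767.04 + 173.32 = 940.36 kN·m.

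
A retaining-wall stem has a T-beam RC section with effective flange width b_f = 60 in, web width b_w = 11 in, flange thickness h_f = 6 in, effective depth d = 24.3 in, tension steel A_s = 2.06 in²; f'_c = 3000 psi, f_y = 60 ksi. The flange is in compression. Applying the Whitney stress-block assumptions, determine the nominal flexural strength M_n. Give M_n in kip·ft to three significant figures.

Tension: T = A_s f_y = 2.06 × 60 = 123.6 kips.
Try a within the flange: a = T/(0.85 f'_c b_f) = 123.6/(0.85 × 3 × 60) = 0.808 in.
Since a = 0.808 ≤ h_f = 6 in, the stress block lies entirely in the flange; analyse as a rectangular beam of width b_f.
M_n = T(d − a/2) = 123.6 × (24.3 − 0.404) = 2953.5 kip·in.
M_n = 2953.5/12 = 246.13 kip·ft.

M_n ≈ 246 kip·ft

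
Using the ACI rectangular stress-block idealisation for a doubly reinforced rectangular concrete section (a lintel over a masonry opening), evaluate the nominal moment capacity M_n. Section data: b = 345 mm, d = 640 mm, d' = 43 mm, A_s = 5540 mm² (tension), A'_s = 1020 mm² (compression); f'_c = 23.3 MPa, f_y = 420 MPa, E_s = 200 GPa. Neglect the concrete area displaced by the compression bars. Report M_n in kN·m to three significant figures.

M_n ≈ 1210 kN·m

Assume both tension and compression steel yield.
Net tension couple steel: A_s − A'_s = 4520 mm².
a = (A_s − A'_s) f_y / (0.85 f'_c b) = 1898400/(0.85 × 23.3 × 345) = 277.84 mm.
c = a/β₁ = 277.84/0.85 = 326.87 mm; ε'_s = 0.003(c − d')/c = 0.0026 ≥ f_y/E_s = 0.0021, so compression steel does yield.
M_n = (A_s − A'_s) f_y (d − a/2) + A'_s f_y (d − d') = [1898400 × (640 − 138.92) + 428400 × (640 − 43)] × 10⁻⁶ = 951.25 + 255.75 = 1207.00 kN·m.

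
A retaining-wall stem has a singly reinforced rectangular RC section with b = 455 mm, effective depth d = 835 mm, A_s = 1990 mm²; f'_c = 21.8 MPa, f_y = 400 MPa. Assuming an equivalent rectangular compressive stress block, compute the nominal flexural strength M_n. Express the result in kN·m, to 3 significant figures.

T = A_s f_y = 1990 × 400 = 796000 N = 796 kN.
From C = T: a = T/(0.85 f'_c b) = 796000/(0.85 × 21.8 × 455) = 94.41 mm.
M_n = T(d − a/2) = 796 kN × (835 − 47.205) mm = 627.08 kN·m.

M_n ≈ 627 kN·m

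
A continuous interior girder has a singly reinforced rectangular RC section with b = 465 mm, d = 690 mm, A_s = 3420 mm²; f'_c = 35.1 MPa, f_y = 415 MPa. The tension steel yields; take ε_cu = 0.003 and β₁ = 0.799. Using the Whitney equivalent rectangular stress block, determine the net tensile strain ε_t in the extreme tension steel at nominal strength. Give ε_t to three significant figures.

ε_t ≈ 0.0132

a = A_s f_y/(0.85 f'_c b) = 102.30 mm.
β₁ = 0.799, so c = a/β₁ = 102.30/0.799 = 128.04 mm.
From the linear strain diagram with ε_cu = 0.003: ε_t = 0.003 (d − c)/c = 0.003 × (690 − 128.04)/128.04 = 0.0132.
Since ε_t ≥ 0.005, the section is tension-controlled.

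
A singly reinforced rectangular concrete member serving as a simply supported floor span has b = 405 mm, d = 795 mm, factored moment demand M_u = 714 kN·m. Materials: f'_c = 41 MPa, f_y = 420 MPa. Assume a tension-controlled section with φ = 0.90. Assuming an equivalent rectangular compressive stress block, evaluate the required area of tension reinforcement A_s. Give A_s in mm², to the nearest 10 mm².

M_n = M_u/φ = 714/0.90 = 793.333 kN·m.
With M_n = 0.85 f'_c a b (d − a/2), solve the quadratic for a:
a = d − √(d² − 2M_n/(0.85 f'_c b)) = 795 − √(795² − 2 × 793.333×10⁶/(0.85 × 41 × 405)) = 74.16 mm.
A_s = 0.85 f'_c a b / f_y = 0.85 × 41 × 74.16 × 405 / 420 = 2492.2 mm².

A_s ≈ 2490 mm²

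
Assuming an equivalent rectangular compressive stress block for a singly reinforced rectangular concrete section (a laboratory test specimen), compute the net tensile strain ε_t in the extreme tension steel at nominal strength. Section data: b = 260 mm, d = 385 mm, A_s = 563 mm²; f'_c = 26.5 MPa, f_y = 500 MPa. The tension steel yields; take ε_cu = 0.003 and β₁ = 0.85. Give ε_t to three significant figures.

a = A_s f_y/(0.85 f'_c b) = 48.07 mm.
β₁ = 0.85, so c = a/β₁ = 48.07/0.85 = 56.55 mm.
From the linear strain diagram with ε_cu = 0.003: ε_t = 0.003 (d − c)/c = 0.003 × (385 − 56.55)/56.55 = 0.0174.
Since ε_t ≥ 0.005, the section is tension-controlled.

ε_t ≈ 0.0174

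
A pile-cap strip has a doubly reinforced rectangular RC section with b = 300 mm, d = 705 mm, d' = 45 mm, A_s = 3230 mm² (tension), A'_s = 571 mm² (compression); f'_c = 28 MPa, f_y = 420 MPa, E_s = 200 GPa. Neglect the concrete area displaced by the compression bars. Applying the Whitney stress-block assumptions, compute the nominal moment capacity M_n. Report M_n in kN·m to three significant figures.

M_n ≈ 858 kN·m

Assume both tension and compression steel yield.
Net tension couple steel: A_s − A'_s = 2659 mm².
a = (A_s − A'_s) f_y / (0.85 f'_c b) = 1116780/(0.85 × 28 × 300) = 156.41 mm.
c = a/β₁ = 156.41/0.85 = 184.01 mm; ε'_s = 0.003(c − d')/c = 0.0023 ≥ f_y/E_s = 0.0021, so compression steel does yield.
M_n = (A_s − A'_s) f_y (d − a/2) + A'_s f_y (d − d') = [1116780 × (705 − 78.205) + 239820 × (705 − 45)] × 10⁻⁶ = 699.99 + 158.28 = 858.27 kN·m.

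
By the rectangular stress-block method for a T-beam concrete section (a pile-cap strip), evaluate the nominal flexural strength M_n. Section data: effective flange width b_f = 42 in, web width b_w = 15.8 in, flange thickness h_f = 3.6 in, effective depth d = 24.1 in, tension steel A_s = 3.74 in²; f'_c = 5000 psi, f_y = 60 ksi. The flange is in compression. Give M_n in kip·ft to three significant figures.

M_n ≈ 439 kip·ft

Tension: T = A_s f_y = 3.74 × 60 = 224.4 kips.
Try a within the flange: a = T/(0.85 f'_c b_f) = 224.4/(0.85 × 5 × 42) = 1.257 in.
Since a = 1.257 ≤ h_f = 3.6 in, the stress block lies entirely in the flange; analyse as a rectangular beam of width b_f.
M_n = T(d − a/2) = 224.4 × (24.1 − 0.6285) = 5267.0 kip·in.
M_n = 5267.0/12 = 438.92 kip·ft.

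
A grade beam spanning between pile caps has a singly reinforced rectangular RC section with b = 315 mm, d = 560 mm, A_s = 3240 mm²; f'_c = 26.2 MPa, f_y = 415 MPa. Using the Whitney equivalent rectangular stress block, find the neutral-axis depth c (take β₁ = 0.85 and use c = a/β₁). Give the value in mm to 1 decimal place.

T = A_s f_y = 3240 × 415 = 1344600 N = 1344.6 kN.
Setting C = 0.85 f'_c a b equal to T: a = 1344600/(0.85 × 26.2 × 315) = 191.674 mm.
With β₁ = 0.85, c = a/β₁ = 191.674/0.85 = 225.5 mm.

c ≈ 225.5 mm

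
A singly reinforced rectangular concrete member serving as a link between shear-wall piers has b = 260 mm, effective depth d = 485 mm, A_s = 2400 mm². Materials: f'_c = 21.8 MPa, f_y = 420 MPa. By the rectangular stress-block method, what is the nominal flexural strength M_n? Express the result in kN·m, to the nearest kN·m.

T = A_s f_y = 2400 × 420 = 1008000 N = 1008 kN.
From C = T: a = T/(0.85 f'_c b) = 1008000/(0.85 × 21.8 × 260) = 209.22 mm.
M_n = T(d − a/2) = 1008 kN × (485 − 104.61) mm = 383.43 kN·m.

M_n ≈ 383 kN·m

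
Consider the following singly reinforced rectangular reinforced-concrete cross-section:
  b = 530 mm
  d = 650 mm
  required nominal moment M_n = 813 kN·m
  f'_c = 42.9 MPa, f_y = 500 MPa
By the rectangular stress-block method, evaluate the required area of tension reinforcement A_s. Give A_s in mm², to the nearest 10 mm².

A_s ≈ 2640 mm²

With M_n = 0.85 f'_c a b (d − a/2), solve the quadratic for a:
a = d − √(d² − 2M_n/(0.85 f'_c b)) = 650 − √(650² − 2 × 813×10⁶/(0.85 × 42.9 × 530)) = 68.31 mm.
A_s = 0.85 f'_c a b / f_y = 0.85 × 42.9 × 68.31 × 530 / 500 = 2640.4 mm².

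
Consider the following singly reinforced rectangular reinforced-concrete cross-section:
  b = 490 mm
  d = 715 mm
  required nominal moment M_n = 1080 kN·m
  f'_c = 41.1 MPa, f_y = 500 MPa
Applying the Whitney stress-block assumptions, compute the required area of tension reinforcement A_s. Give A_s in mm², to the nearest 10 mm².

With M_n = 0.85 f'_c a b (d − a/2), solve the quadratic for a:
a = d − √(d² − 2M_n/(0.85 f'_c b)) = 715 − √(715² − 2 × 1080×10⁶/(0.85 × 41.1 × 490)) = 94.48 mm.
A_s = 0.85 f'_c a b / f_y = 0.85 × 41.1 × 94.48 × 490 / 500 = 3234.6 mm².

A_s ≈ 3230 mm²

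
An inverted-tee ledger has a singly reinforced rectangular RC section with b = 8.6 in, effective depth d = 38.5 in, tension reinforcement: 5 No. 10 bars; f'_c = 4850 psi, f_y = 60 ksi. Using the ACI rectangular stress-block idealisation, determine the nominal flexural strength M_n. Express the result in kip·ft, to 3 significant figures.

A_s = 5 × 1.27 = 6.35 in².
T = A_s f_y = 6.35 × 60 = 381 kips.
a = T/(0.85 f'_c b) = 381/(0.85 × 4.85 × 8.6) = 10.746 in.
M_n = T(d − a/2) = 381 × (38.5 − 5.373) = 12621.4 kip·in = 12621.4/12 = 1051.78 kip·ft.

M_n ≈ 1050 kip·ft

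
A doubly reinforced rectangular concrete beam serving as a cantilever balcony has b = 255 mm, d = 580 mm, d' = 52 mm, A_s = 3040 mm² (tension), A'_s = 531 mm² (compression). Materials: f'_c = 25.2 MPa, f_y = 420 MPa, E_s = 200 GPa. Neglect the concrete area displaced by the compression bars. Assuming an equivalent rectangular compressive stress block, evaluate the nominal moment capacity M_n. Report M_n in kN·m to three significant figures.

M_n ≈ 627 kN·m

Assume both tension and compression steel yield.
Net tension couple steel: A_s − A'_s = 2509 mm².
a = (A_s − A'_s) f_y / (0.85 f'_c b) = 1053780/(0.85 × 25.2 × 255) = 192.93 mm.
c = a/β₁ = 192.93/0.85 = 226.98 mm; ε'_s = 0.003(c − d')/c = 0.0023 ≥ f_y/E_s = 0.0021, so compression steel does yield.
M_n = (A_s − A'_s) f_y (d − a/2) + A'_s f_y (d − d') = [1053780 × (580 − 96.465) + 223020 × (580 − 52)] × 10⁻⁶ = 509.54 + 117.75 = 627.29 kN·m.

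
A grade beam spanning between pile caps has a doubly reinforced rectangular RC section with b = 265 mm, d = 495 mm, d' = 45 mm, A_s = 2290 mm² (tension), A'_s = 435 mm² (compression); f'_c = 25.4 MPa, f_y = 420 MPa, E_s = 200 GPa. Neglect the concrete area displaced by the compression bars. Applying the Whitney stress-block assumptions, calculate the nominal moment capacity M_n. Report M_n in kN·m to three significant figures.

Assume both tension and compression steel yield.
Net tension couple steel: A_s − A'_s = 1855 mm².
a = (A_s − A'_s) f_y / (0.85 f'_c b) = 779100/(0.85 × 25.4 × 265) = 136.17 mm.
c = a/β₁ = 136.17/0.85 = 160.20 mm; ε'_s = 0.003(c − d')/c = 0.0022 ≥ f_y/E_s = 0.0021, so compression steel does yield.
M_n = (A_s − A'_s) f_y (d − a/2) + A'_s f_y (d − d') = [779100 × (495 − 68.085) + 182700 × (495 − 45)] × 10⁻⁶ = 332.61 + 82.22 = 414.83 kN·m.

M_n ≈ 415 kN·m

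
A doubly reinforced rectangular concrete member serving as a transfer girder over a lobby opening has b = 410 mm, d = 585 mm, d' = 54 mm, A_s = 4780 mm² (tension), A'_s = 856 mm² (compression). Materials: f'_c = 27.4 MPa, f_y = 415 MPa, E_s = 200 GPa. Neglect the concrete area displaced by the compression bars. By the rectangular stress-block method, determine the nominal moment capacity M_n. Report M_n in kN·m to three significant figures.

M_n ≈ 1000 kN·m

Assume both tension and compression steel yield.
Net tension couple steel: A_s − A'_s = 3924 mm².
a = (A_s − A'_s) f_y / (0.85 f'_c b) = 1628460/(0.85 × 27.4 × 410) = 170.54 mm.
c = a/β₁ = 170.54/0.85 = 200.64 mm; ε'_s = 0.003(c − d')/c = 0.0022 ≥ f_y/E_s = 0.0021, so compression steel does yield.
M_n = (A_s − A'_s) f_y (d − a/2) + A'_s f_y (d − d') = [1628460 × (585 − 85.27) + 355240 × (585 − 54)] × 10⁻⁶ = 813.79 + 188.63 = 1002.42 kN·m.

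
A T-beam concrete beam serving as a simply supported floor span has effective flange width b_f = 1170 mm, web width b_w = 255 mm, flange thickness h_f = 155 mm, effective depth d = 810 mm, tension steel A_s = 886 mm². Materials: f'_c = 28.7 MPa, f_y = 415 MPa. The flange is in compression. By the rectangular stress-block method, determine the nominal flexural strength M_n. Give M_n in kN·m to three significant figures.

M_n ≈ 295 kN·m

Tension: T = A_s f_y = 886 × 415 = 367690 N.
Try a within the flange: a = T/(0.85 f'_c b_f) = 367690/(0.85 × 28.7 × 1170) = 12.88 mm.
Since a = 12.88 ≤ h_f = 155 mm, the stress block lies entirely in the flange; analyse as a rectangular beam of width b_f.
M_n = T(d − a/2) = 367690 × (810 − 6.44) = 295.46 × 10⁶ N·mm.
M_n = 295.46 kN·m.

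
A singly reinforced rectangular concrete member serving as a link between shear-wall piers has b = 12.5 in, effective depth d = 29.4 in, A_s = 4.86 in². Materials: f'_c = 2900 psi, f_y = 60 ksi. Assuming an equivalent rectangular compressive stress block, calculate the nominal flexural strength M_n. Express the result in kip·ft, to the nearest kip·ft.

T = A_s f_y = 4.86 × 60 = 291.6 kips.
a = T/(0.85 f'_c b) = 291.6/(0.85 × 2.9 × 12.5) = 9.464 in.
M_n = T(d − a/2) = 291.6 × (29.4 − 4.732) = 7193.2 kip·in = 7193.2/12 = 599.43 kip·ft.

M_n ≈ 599 kip·ft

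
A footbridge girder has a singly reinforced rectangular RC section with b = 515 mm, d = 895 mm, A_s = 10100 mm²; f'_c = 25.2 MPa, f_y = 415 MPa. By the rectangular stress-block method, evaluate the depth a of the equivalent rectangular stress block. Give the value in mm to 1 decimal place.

a ≈ 380.0 mm

T = A_s f_y = 10100 × 415 = 4191500 N = 4191.5 kN.
Setting C = 0.85 f'_c a b equal to T: a = 4191500/(0.85 × 25.2 × 515) = 380.0 mm.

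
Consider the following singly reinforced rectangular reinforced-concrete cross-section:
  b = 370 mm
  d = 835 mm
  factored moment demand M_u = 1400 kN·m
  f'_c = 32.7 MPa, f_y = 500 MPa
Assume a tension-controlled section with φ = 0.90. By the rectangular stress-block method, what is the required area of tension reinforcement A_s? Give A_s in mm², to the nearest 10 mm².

M_n = M_u/φ = 1400/0.90 = 1555.56 kN·m.
With M_n = 0.85 f'_c a b (d − a/2), solve the quadratic for a:
a = d − √(d² − 2M_n/(0.85 f'_c b)) = 835 − √(835² − 2 × 1555.56×10⁶/(0.85 × 32.7 × 370)) = 206.74 mm.
A_s = 0.85 f'_c a b / f_y = 0.85 × 32.7 × 206.74 × 370 / 500 = 4252.3 mm².

A_s ≈ 4250 mm²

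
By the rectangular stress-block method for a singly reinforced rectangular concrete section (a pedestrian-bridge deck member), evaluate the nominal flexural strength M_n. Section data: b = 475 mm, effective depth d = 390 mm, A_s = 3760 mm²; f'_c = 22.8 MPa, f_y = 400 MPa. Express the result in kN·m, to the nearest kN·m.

T = A_s f_y = 3760 × 400 = 1504000 N = 1504 kN.
From C = T: a = T/(0.85 f'_c b) = 1504000/(0.85 × 22.8 × 475) = 163.38 mm.
M_n = T(d − a/2) = 1504 kN × (390 − 81.69) mm = 463.70 kN·m.

M_n ≈ 464 kN·m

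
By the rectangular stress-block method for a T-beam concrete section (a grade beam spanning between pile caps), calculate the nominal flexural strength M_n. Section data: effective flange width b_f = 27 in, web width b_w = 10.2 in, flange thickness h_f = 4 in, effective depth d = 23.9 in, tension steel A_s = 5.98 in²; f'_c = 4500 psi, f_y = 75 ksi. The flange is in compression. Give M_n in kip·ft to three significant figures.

M_n ≈ 811 kip·ft

Tension: T = A_s f_y = 5.98 × 75 = 448.5 kips.
Try a within the flange: a = T/(0.85 f'_c b_f) = 448.5/(0.85 × 4.5 × 27) = 4.343 in.
a = 4.343 > h_f = 4 in: the block extends into the web. Split into flange-overhang and web parts.
C_f = 0.85 f'_c (b_f − b_w) h_f = 0.85 × 4.5 × (27 − 10.2) × 4 = 257.0 kips.
Remaining web compression depth: a_w = (T − C_f)/(0.85 f'_c b_w) = (448.5 − 257.0)/(0.85 × 4.5 × 10.2) = 4.908 in.
M_n = C_f(d − h_f/2) + (T − C_f)(d − a_w/2) = 257.0 × (23.9 − 2) + 191.5 × (23.9 − 2.454) = 5628.3 + 4106.9 = 9735.2 kip·in.
M_n = 9735.2/12 = 811.27 kip·ft.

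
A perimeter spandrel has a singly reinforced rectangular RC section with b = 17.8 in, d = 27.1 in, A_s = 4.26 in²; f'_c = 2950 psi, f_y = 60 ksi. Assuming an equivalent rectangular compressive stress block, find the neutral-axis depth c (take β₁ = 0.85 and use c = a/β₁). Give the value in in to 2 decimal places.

c ≈ 6.74 in

T = A_s f_y = 4.26 × 60 = 255.6 kips.
a = T/(0.85 f'_c b) = 255.6/(0.85 × 2.95 × 17.8) = 5.7266 in.
With β₁ = 0.85, c = a/β₁ = 5.7266/0.85 = 6.74 in.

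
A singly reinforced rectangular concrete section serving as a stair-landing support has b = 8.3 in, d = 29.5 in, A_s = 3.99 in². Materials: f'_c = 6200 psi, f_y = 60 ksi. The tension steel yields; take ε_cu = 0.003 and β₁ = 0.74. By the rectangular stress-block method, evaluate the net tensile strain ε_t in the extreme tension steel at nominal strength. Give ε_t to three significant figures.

a = A_s f_y/(0.85 f'_c b) = 5.473 in.
β₁ = 0.74, so c = a/β₁ = 5.473/0.74 = 7.396 in.
From the linear strain diagram with ε_cu = 0.003: ε_t = 0.003 (d − c)/c = 0.003 × (29.5 − 7.396)/7.396 = 0.00897.
Since ε_t ≥ 0.005, the section is tension-controlled.

ε_t ≈ 0.00897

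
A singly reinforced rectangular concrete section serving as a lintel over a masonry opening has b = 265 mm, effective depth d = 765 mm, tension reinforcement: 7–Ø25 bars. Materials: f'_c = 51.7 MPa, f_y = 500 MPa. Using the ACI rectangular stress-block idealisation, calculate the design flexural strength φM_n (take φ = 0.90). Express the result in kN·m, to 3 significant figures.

φM_n ≈ 1070 kN·m

A_s = 7 × 491 = 3437 mm².
T = A_s f_y = 3437 × 500 = 1718500 N = 1718.5 kN.
From C = T: a = T/(0.85 f'_c b) = 1718500/(0.85 × 51.7 × 265) = 147.57 mm.
M_n = T(d − a/2) = 1718.5 kN × (765 − 73.785) mm = 1187.85 kN·m.
φM_n = 0.90 × 1187.85 = 1069.07 kN·m.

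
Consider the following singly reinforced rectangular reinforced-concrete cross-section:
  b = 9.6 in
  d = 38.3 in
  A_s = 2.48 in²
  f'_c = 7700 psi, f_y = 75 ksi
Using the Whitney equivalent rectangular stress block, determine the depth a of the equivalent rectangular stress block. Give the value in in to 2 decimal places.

T = A_s f_y = 2.48 × 75 = 186 kips.
a = T/(0.85 f'_c b) = 186/(0.85 × 7.7 × 9.6) = 2.96 in.

a ≈ 2.96 in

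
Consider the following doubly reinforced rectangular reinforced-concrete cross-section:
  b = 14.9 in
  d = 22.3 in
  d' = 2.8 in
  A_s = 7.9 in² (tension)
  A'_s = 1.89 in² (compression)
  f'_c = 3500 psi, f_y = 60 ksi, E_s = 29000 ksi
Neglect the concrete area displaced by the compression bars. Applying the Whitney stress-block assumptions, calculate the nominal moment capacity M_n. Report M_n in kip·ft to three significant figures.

M_n ≈ 732 kip·ft

Assume both steels yield.
a = (A_s − A'_s) f_y/(0.85 f'_c b) = (7.9 − 1.89) × 60/(0.85 × 3.5 × 14.9) = 8.135 in.
c = a/β₁ = 8.135/0.85 = 9.571 in; ε'_s = 0.003(c − d')/c = 0.0021 ≥ ε_y = 0.0021, so the compression steel yields.
M_n = (A_s − A'_s) f_y (d − a/2) + A'_s f_y (d − d') = 360.6 × (22.3 − 4.0675) + 113.4 × (22.3 − 2.8) = 6574.6 + 2211.3 = 8785.9 kip·in = 8785.9/12 = 732.16 kip·ft.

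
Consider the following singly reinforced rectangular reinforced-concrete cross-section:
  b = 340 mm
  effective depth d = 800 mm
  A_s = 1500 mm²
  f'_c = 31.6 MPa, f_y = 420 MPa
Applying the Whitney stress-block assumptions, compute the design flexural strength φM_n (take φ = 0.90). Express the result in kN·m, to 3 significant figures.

φM_n ≈ 434 kN·m

T = A_s f_y = 1500 × 420 = 630000 N = 630 kN.
From C = T: a = T/(0.85 f'_c b) = 630000/(0.85 × 31.6 × 340) = 68.99 mm.
M_n = T(d − a/2) = 630 kN × (800 − 34.495) mm = 482.27 kN·m.
φM_n = 0.90 × 482.27 = 434.04 kN·m.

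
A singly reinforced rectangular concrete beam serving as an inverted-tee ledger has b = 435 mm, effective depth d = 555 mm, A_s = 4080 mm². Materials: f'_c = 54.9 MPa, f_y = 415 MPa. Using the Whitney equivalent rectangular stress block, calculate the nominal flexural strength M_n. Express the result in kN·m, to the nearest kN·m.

T = A_s f_y = 4080 × 415 = 1693200 N = 1693.2 kN.
From C = T: a = T/(0.85 f'_c b) = 1693200/(0.85 × 54.9 × 435) = 83.41 mm.
M_n = T(d − a/2) = 1693.2 kN × (555 − 41.705) mm = 869.11 kN·m.

M_n ≈ 869 kN·m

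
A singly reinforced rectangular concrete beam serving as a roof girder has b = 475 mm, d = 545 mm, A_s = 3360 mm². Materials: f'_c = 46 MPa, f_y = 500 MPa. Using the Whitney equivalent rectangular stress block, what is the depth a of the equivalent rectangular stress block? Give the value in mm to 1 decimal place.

a ≈ 90.5 mm

T = A_s f_y = 3360 × 500 = 1680000 N = 1680 kN.
Setting C = 0.85 f'_c a b equal to T: a = 1680000/(0.85 × 46 × 475) = 90.5 mm.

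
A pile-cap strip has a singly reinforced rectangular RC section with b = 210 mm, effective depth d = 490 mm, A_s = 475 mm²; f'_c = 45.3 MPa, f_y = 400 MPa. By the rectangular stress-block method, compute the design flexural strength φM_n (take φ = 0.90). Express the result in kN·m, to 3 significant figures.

T = A_s f_y = 475 × 400 = 190000 N = 190 kN.
From C = T: a = T/(0.85 f'_c b) = 190000/(0.85 × 45.3 × 210) = 23.50 mm.
M_n = T(d − a/2) = 190 kN × (490 − 11.75) mm = 90.87 kN·m.
φM_n = 0.90 × 90.87 = 81.78 kN·m.

φM_n ≈ 81.8 kN·m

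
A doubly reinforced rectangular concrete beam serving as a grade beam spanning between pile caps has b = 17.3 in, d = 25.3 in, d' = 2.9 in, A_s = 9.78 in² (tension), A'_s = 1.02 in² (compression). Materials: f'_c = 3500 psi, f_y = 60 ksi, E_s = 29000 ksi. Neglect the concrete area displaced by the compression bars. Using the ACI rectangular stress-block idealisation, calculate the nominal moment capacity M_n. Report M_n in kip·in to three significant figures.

M_n ≈ 12000 kip·in

Assume both steels yield.
a = (A_s − A'_s) f_y/(0.85 f'_c b) = (9.78 − 1.02) × 60/(0.85 × 3.5 × 17.3) = 10.212 in.
c = a/β₁ = 10.212/0.85 = 12.014 in; ε'_s = 0.003(c − d')/c = 0.0023 ≥ ε_y = 0.0021, so the compression steel yields.
M_n = (A_s − A'_s) f_y (d − a/2) + A'_s f_y (d − d') = 525.6 × (25.3 − 5.106) + 61.2 × (25.3 − 2.9) = 10614.0 + 1370.9 = 11984.9 kip·in.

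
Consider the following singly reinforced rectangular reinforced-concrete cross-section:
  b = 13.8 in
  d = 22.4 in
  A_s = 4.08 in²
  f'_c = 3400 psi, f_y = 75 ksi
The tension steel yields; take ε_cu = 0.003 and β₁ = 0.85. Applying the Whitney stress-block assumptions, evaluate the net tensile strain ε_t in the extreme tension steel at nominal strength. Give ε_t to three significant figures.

ε_t ≈ 0.00444

a = A_s f_y/(0.85 f'_c b) = 7.673 in.
β₁ = 0.85, so c = a/β₁ = 7.673/0.85 = 9.027 in.
From the linear strain diagram with ε_cu = 0.003: ε_t = 0.003 (d − c)/c = 0.003 × (22.4 − 9.027)/9.027 = 0.00444.
ε_t is between 0.004 and 0.005 — transition zone.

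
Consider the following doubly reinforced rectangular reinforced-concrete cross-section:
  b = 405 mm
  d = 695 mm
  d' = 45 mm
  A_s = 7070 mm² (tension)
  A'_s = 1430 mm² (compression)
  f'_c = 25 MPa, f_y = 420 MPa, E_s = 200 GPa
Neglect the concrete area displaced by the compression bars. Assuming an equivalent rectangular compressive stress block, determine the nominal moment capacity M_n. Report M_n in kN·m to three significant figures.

M_n ≈ 1710 kN·m

Assume both tension and compression steel yield.
Net tension couple steel: A_s − A'_s = 5640 mm².
a = (A_s − A'_s) f_y / (0.85 f'_c b) = 2368800/(0.85 × 25 × 405) = 275.24 mm.
c = a/β₁ = 275.24/0.85 = 323.81 mm; ε'_s = 0.003(c − d')/c = 0.0026 ≥ f_y/E_s = 0.0021, so compression steel does yield.
M_n = (A_s − A'_s) f_y (d − a/2) + A'_s f_y (d − d') = [2368800 × (695 − 137.62) + 600600 × (695 − 45)] × 10⁻⁶ = 1320.32 + 390.39 = 1710.71 kN·m.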